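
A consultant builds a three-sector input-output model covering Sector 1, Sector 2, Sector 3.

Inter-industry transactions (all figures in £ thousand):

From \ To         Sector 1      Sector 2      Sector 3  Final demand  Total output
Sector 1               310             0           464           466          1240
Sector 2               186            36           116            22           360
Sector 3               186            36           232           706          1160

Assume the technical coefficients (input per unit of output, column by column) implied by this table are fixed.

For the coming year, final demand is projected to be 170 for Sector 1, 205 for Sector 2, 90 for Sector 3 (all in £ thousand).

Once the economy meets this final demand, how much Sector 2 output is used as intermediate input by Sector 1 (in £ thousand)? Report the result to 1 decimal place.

Technical coefficients a_ij = z_ij / X_j:
  a_11 = 310/1240 = 0.25, a_21 = 186/1240 = 0.15, a_31 = 186/1240 = 0.15
  a_12 = 0/360 = 0.00, a_22 = 36/360 = 0.10, a_32 = 36/360 = 0.10
  a_13 = 464/1160 = 0.40, a_23 = 116/1160 = 0.10, a_33 = 232/1160 = 0.20
I − A =
  [   0.75     0.00    -0.40]
  [  -0.15     0.90    -0.10]
  [  -0.15    -0.10     0.80]
Cofactors of I−A, C_ij = (−1)^(i+j)·(minor ij) (rows/columns in the sector order above):
  C_11 = (0.90)(0.80) − (-0.10)(-0.10) = 0.7100
  C_12 = −[(-0.15)(0.80) − (-0.10)(-0.15)] = 0.1350
  C_13 = (-0.15)(-0.10) − (0.90)(-0.15) = 0.1500
  C_21 = −[(0.00)(0.80) − (-0.40)(-0.10)] = 0.0400
  C_22 = (0.75)(0.80) − (-0.40)(-0.15) = 0.5400
  C_23 = −[(0.75)(-0.10) − (0.00)(-0.15)] = 0.0750
  C_31 = (0.00)(-0.10) − (-0.40)(0.90) = 0.3600
  C_32 = −[(0.75)(-0.10) − (-0.40)(-0.15)] = 0.1350
  C_33 = (0.75)(0.90) − (0.00)(-0.15) = 0.6750
det(I−A) = Σ_j (I−A)_1j·C_1j = (0.75)(0.7100) + (0.00)(0.1350) + (-0.40)(0.1500) = 0.4725
adj(I−A) = Cᵀ =
  [ 0.7100   0.0400   0.3600]
  [ 0.1350   0.5400   0.1350]
  [ 0.1500   0.0750   0.6750]
(I − A)⁻¹ = adj(I−A) / det(I−A) ≈
  [   1.5026     0.0847     0.7619]
  [   0.2857     1.1429     0.2857]
  [   0.3175     0.1587     1.4286]
First solve x = (I − A)⁻¹ d = adj(I−A)·d / det(I−A); in particular x_1 = (0.7100·170 + 0.0400·205 + 0.3600·90) / 0.4725 = 161.30 / 0.4725 ≈ 341.376.
Intermediate flow from 2 to 1: z_21 = a_21 · x_1 = 0.15 × 161.30 / 0.4725 = 24.195 / 0.4725 ≈ 51.2.

z_21 = 51.2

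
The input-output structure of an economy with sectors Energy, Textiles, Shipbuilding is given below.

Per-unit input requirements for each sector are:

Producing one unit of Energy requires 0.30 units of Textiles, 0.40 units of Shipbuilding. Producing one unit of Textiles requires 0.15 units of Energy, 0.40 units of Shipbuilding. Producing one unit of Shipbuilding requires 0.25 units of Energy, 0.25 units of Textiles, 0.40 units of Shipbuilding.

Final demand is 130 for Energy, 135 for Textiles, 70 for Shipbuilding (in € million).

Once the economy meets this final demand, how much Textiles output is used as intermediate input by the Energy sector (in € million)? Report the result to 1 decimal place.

z_21 = 101.3

I − A =
  [   1.00    -0.15    -0.25]
  [  -0.30     1.00    -0.25]
  [  -0.40    -0.40     0.60]
Cofactors of I−A, C_ij = (−1)^(i+j)·(minor ij) (rows/columns in the sector order above):
  C_11 = (1.00)(0.60) − (-0.25)(-0.40) = 0.5000
  C_12 = −[(-0.30)(0.60) − (-0.25)(-0.40)] = 0.2800
  C_13 = (-0.30)(-0.40) − (1.00)(-0.40) = 0.5200
  C_21 = −[(-0.15)(0.60) − (-0.25)(-0.40)] = 0.1900
  C_22 = (1.00)(0.60) − (-0.25)(-0.40) = 0.5000
  C_23 = −[(1.00)(-0.40) − (-0.15)(-0.40)] = 0.4600
  C_31 = (-0.15)(-0.25) − (-0.25)(1.00) = 0.2875
  C_32 = −[(1.00)(-0.25) − (-0.25)(-0.30)] = 0.3250
  C_33 = (1.00)(1.00) − (-0.15)(-0.30) = 0.9550
det(I−A) = Σ_j (I−A)_1j·C_1j = (1.00)(0.5000) + (-0.15)(0.2800) + (-0.25)(0.5200) = 0.3280
adj(I−A) = Cᵀ =
  [ 0.5000   0.1900   0.2875]
  [ 0.2800   0.5000   0.3250]
  [ 0.5200   0.4600   0.9550]
(I − A)⁻¹ = adj(I−A) / det(I−A) ≈
  [   1.5244     0.5793     0.8765]
  [   0.8537     1.5244     0.9909]
  [   1.5854     1.4024     2.9116]
First solve x = (I − A)⁻¹ d = adj(I−A)·d / det(I−A); in particular x_1 = (0.5000·130 + 0.1900·135 + 0.2875·70) / 0.3280 = 110.775 / 0.3280 ≈ 337.729.
Intermediate flow from 2 to 1: z_21 = a_21 · x_1 = 0.30 × 110.775 / 0.3280 = 33.2325 / 0.3280 ≈ 101.3.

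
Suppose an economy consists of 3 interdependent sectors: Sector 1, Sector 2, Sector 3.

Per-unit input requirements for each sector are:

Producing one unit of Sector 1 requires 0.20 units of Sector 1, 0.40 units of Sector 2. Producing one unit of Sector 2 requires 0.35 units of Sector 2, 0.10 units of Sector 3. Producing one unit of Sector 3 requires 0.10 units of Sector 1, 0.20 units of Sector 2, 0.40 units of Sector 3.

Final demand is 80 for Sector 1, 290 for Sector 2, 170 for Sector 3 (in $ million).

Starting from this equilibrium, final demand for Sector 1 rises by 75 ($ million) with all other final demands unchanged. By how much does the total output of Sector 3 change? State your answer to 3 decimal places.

Δx_3 = 10.274

I − A =
  [   0.80     0.00    -0.10]
  [  -0.40     0.65    -0.20]
  [   0.00    -0.10     0.60]
Cofactors of I−A, C_ij = (−1)^(i+j)·(minor ij) (rows/columns in the sector order above):
  C_11 = (0.65)(0.60) − (-0.20)(-0.10) = 0.3700
  C_12 = −[(-0.40)(0.60) − (-0.20)(0.00)] = 0.2400
  C_13 = (-0.40)(-0.10) − (0.65)(0.00) = 0.0400
  C_21 = −[(0.00)(0.60) − (-0.10)(-0.10)] = 0.0100
  C_22 = (0.80)(0.60) − (-0.10)(0.00) = 0.4800
  C_23 = −[(0.80)(-0.10) − (0.00)(0.00)] = 0.0800
  C_31 = (0.00)(-0.20) − (-0.10)(0.65) = 0.0650
  C_32 = −[(0.80)(-0.20) − (-0.10)(-0.40)] = 0.2000
  C_33 = (0.80)(0.65) − (0.00)(-0.40) = 0.5200
det(I−A) = Σ_j (I−A)_1j·C_1j = (0.80)(0.3700) + (0.00)(0.2400) + (-0.10)(0.0400) = 0.2920
adj(I−A) = Cᵀ =
  [ 0.3700   0.0100   0.0650]
  [ 0.2400   0.4800   0.2000]
  [ 0.0400   0.0800   0.5200]
(I − A)⁻¹ = adj(I−A) / det(I−A) ≈
  [   1.2671     0.0342     0.2226]
  [   0.8219     1.6438     0.6849]
  [   0.1370     0.2740     1.7808]
Δx = (I − A)⁻¹ Δd with Δd having +75 in the Sector 1 component and 0 elsewhere.
So Δx_3 = L_31 · (+75), where L_31 = adj(I−A)_31 / det(I−A) = 0.0400 / 0.2920.
Δx_3 = 0.0400 × (+75) / 0.2920 = 3.00 / 0.2920 ≈ 10.274.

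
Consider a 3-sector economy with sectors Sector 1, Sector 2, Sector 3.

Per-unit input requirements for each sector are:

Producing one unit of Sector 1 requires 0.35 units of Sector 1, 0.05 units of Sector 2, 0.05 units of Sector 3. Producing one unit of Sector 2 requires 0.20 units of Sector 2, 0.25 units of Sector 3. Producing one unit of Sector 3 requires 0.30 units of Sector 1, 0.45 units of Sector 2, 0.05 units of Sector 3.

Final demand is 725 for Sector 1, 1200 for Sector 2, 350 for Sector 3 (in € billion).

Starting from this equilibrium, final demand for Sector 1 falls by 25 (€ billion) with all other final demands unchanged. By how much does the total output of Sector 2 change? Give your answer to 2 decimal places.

I − A =
  [   0.65     0.00    -0.30]
  [  -0.05     0.80    -0.45]
  [  -0.05    -0.25     0.95]
Cofactors of I−A, C_ij = (−1)^(i+j)·(minor ij) (rows/columns in the sector order above):
  C_11 = (0.80)(0.95) − (-0.45)(-0.25) = 0.6475
  C_12 = −[(-0.05)(0.95) − (-0.45)(-0.05)] = 0.0700
  C_13 = (-0.05)(-0.25) − (0.80)(-0.05) = 0.0525
  C_21 = −[(0.00)(0.95) − (-0.30)(-0.25)] = 0.0750
  C_22 = (0.65)(0.95) − (-0.30)(-0.05) = 0.6025
  C_23 = −[(0.65)(-0.25) − (0.00)(-0.05)] = 0.1625
  C_31 = (0.00)(-0.45) − (-0.30)(0.80) = 0.2400
  C_32 = −[(0.65)(-0.45) − (-0.30)(-0.05)] = 0.3075
  C_33 = (0.65)(0.80) − (0.00)(-0.05) = 0.5200
det(I−A) = Σ_j (I−A)_1j·C_1j = (0.65)(0.6475) + (0.00)(0.0700) + (-0.30)(0.0525) = 0.405125
adj(I−A) = Cᵀ =
  [ 0.6475   0.0750   0.2400]
  [ 0.0700   0.6025   0.3075]
  [ 0.0525   0.1625   0.5200]
(I − A)⁻¹ = adj(I−A) / det(I−A) ≈
  [   1.5983     0.1851     0.5924]
  [   0.1728     1.4872     0.7590]
  [   0.1296     0.4011     1.2836]
Δx = (I − A)⁻¹ Δd with Δd having -25 in the Sector 1 component and 0 elsewhere.
So Δx_2 = L_21 · (-25), where L_21 = adj(I−A)_21 / det(I−A) = 0.0700 / 0.405125.
Δx_2 = 0.0700 × (-25) / 0.405125 = -1.75 / 0.405125 ≈ -4.32.

Δx_2 = -4.32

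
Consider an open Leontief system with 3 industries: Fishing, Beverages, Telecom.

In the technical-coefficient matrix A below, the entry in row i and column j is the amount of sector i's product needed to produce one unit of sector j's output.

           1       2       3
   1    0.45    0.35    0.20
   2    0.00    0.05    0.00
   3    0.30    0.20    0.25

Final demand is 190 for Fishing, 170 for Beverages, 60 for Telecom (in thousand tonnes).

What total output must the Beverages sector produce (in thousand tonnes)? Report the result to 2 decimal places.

I − A =
  [   0.55    -0.35    -0.20]
  [   0.00     0.95     0.00]
  [  -0.30    -0.20     0.75]
Cofactors of I−A, C_ij = (−1)^(i+j)·(minor ij) (rows/columns in the sector order above):
  C_11 = (0.95)(0.75) − (0.00)(-0.20) = 0.7125
  C_12 = −[(0.00)(0.75) − (0.00)(-0.30)] = 0.0000
  C_13 = (0.00)(-0.20) − (0.95)(-0.30) = 0.2850
  C_21 = −[(-0.35)(0.75) − (-0.20)(-0.20)] = 0.3025
  C_22 = (0.55)(0.75) − (-0.20)(-0.30) = 0.3525
  C_23 = −[(0.55)(-0.20) − (-0.35)(-0.30)] = 0.2150
  C_31 = (-0.35)(0.00) − (-0.20)(0.95) = 0.1900
  C_32 = −[(0.55)(0.00) − (-0.20)(0.00)] = 0.0000
  C_33 = (0.55)(0.95) − (-0.35)(0.00) = 0.5225
det(I−A) = Σ_j (I−A)_1j·C_1j = (0.55)(0.7125) + (-0.35)(0.0000) + (-0.20)(0.2850) = 0.334875
adj(I−A) = Cᵀ =
  [ 0.7125   0.3025   0.1900]
  [ 0.0000   0.3525   0.0000]
  [ 0.2850   0.2150   0.5225]
(I − A)⁻¹ = adj(I−A) / det(I−A) ≈
  [   2.1277     0.9033     0.5674]
  [   0.0000     1.0526     0.0000]
  [   0.8511     0.6420     1.5603]
x = (I − A)⁻¹ d = adj(I−A)·d / det(I−A), with det(I−A) = 0.334875:
  x_1 = (0.7125·190 + 0.3025·170 + 0.1900·60) / 0.334875 = 198.20 / 0.334875 ≈ 591.86
  x_2 = (0.0000·190 + 0.3525·170 + 0.0000·60) / 0.334875 = 59.925 / 0.334875 ≈ 178.95
  x_3 = (0.2850·190 + 0.2150·170 + 0.5225·60) / 0.334875 = 122.05 / 0.334875 ≈ 364.46

x_2 = 178.95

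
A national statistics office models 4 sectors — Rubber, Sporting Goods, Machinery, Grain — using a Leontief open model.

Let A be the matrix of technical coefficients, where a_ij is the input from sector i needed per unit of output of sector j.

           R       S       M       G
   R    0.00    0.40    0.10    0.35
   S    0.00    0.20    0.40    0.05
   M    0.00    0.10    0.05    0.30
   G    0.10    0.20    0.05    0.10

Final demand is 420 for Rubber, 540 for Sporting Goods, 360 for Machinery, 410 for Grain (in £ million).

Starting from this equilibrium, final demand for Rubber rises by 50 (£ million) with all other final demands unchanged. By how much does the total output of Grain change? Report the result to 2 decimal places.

I − A =
  [   1.00    -0.40    -0.10    -0.35]
  [   0.00     0.80    -0.40    -0.05]
  [   0.00    -0.10     0.95    -0.30]
  [  -0.10    -0.20    -0.05     0.90]
Compute the cofactors C_ij = (−1)^(i+j)·(3×3 minor ij) of I−A; the adjugate is their transpose:
adj(I−A) = Cᵀ =
  [ 0.60225   0.41925   0.25800   0.34350]
  [ 0.01675   0.80375   0.34900   0.16750]
  [ 0.02450   0.15850   0.68000   0.24500]
  [ 0.07200   0.23400   0.14400   0.72000]
det(I−A) = Σ_j (I−A)_1j·C_1j = (1.00)(0.60225) + (-0.40)(0.01675) + (-0.10)(0.02450) + (-0.35)(0.07200) = 0.5679
(I − A)⁻¹ = adj(I−A) / det(I−A) ≈
  [   1.0605     0.7382     0.4543     0.6049]
  [   0.0295     1.4153     0.6145     0.2949]
  [   0.0431     0.2791     1.1974     0.4314]
  [   0.1268     0.4120     0.2536     1.2678]
Δx = (I − A)⁻¹ Δd with Δd having +50 in the Rubber component and 0 elsewhere.
So Δx_G = L_GR · (+50), where L_GR = adj(I−A)_GR / det(I−A) = 0.07200 / 0.5679.
Δx_G = 0.07200 × (+50) / 0.5679 = 3.60 / 0.5679 ≈ 6.34.

Δx_G = 6.34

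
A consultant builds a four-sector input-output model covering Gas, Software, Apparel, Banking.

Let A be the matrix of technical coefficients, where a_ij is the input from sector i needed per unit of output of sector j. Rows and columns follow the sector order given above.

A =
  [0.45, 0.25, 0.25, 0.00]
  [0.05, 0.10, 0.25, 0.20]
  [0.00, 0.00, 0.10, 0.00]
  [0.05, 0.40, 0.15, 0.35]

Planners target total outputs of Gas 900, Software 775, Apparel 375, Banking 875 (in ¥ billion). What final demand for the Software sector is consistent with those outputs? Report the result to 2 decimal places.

I − A =
  [   0.55    -0.25    -0.25     0.00]
  [  -0.05     0.90    -0.25    -0.20]
  [   0.00     0.00     0.90     0.00]
  [  -0.05    -0.40    -0.15     0.65]
d = (I − A) x:
  d_1 = (+0.55)·900 + (-0.25)·775 + (-0.25)·375 + (+0.00)·875 = 207.50
  d_2 = (-0.05)·900 + (+0.90)·775 + (-0.25)·375 + (-0.20)·875 = 383.75
  d_3 = (+0.00)·900 + (+0.00)·775 + (+0.90)·375 + (+0.00)·875 = 337.50
  d_4 = (-0.05)·900 + (-0.40)·775 + (-0.15)·375 + (+0.65)·875 = 157.50

d_2 = 383.75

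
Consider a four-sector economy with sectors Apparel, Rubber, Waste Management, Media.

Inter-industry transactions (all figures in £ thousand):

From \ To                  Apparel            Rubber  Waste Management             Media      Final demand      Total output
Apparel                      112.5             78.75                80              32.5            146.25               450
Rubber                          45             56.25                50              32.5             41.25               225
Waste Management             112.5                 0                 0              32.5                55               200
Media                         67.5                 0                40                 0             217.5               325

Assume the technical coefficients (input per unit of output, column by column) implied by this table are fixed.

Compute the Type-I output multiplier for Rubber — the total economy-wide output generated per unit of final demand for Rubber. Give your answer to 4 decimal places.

m_2 = 2.8418

Technical coefficients a_ij = z_ij / X_j:
  a_11 = 112.5/450 = 0.25, a_21 = 45/450 = 0.10, a_31 = 112.5/450 = 0.25, a_41 = 67.5/450 = 0.15
  a_12 = 78.75/225 = 0.35, a_22 = 56.25/225 = 0.25, a_32 = 0/225 = 0.00, a_42 = 0/225 = 0.00
  a_13 = 80/200 = 0.40, a_23 = 50/200 = 0.25, a_33 = 0/200 = 0.00, a_43 = 40/200 = 0.20
  a_14 = 32.5/325 = 0.10, a_24 = 32.5/325 = 0.10, a_34 = 32.5/325 = 0.10, a_44 = 0/325 = 0.00
I − A =
  [   0.75    -0.35    -0.40    -0.10]
  [  -0.10     0.75    -0.25    -0.10]
  [  -0.25     0.00     1.00    -0.10]
  [  -0.15     0.00    -0.20     1.00]
Compute the cofactors C_ij = (−1)^(i+j)·(3×3 minor ij) of I−A; the adjugate is their transpose:
adj(I−A) = Cᵀ =
  [ 0.735000   0.343000   0.409500   0.148750]
  [ 0.184250   0.609000   0.246750   0.104000]
  [ 0.198750   0.092750   0.511000   0.080250]
  [ 0.150000   0.070000   0.163625   0.430625]
det(I−A) = Σ_j (I−A)_1j·C_1j = (0.75)(0.735000) + (-0.35)(0.184250) + (-0.40)(0.198750) + (-0.10)(0.150000) = 0.3922625
(I − A)⁻¹ = adj(I−A) / det(I−A) ≈
  [   1.87375     0.87441     1.04394     0.37921]
  [   0.46971     1.55253     0.62904     0.26513]
  [   0.50668     0.23645     1.30270     0.20458]
  [   0.38240     0.17845     0.41713     1.09780]
The output multiplier for sector j is the column-j sum of the Leontief inverse (I − A)⁻¹ = adj(I−A) / det(I−A).
Column 2 of adj(I−A): (0.343000, 0.609000, 0.092750, 0.070000); det(I−A) = 0.3922625.
m_2 = (0.343000 + 0.609000 + 0.092750 + 0.070000) / 0.3922625 = 1.11475 / 0.3922625 ≈ 2.8418.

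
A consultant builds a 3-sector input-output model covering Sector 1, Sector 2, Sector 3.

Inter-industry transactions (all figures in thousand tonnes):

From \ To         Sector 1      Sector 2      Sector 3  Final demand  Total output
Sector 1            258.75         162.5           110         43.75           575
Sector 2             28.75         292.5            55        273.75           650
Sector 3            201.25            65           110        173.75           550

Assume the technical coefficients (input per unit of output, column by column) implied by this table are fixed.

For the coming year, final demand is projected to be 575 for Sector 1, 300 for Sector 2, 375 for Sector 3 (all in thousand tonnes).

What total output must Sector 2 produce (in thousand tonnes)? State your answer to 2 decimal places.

Technical coefficients a_ij = z_ij / X_j:
  a_11 = 258.75/575 = 0.45, a_21 = 28.75/575 = 0.05, a_31 = 201.25/575 = 0.35
  a_12 = 162.5/650 = 0.25, a_22 = 292.5/650 = 0.45, a_32 = 65/650 = 0.10
  a_13 = 110/550 = 0.20, a_23 = 55/550 = 0.10, a_33 = 110/550 = 0.20
I − A =
  [   0.55    -0.25    -0.20]
  [  -0.05     0.55    -0.10]
  [  -0.35    -0.10     0.80]
Cofactors of I−A, C_ij = (−1)^(i+j)·(minor ij) (rows/columns in the sector order above):
  C_11 = (0.55)(0.80) − (-0.10)(-0.10) = 0.4300
  C_12 = −[(-0.05)(0.80) − (-0.10)(-0.35)] = 0.0750
  C_13 = (-0.05)(-0.10) − (0.55)(-0.35) = 0.1975
  C_21 = −[(-0.25)(0.80) − (-0.20)(-0.10)] = 0.2200
  C_22 = (0.55)(0.80) − (-0.20)(-0.35) = 0.3700
  C_23 = −[(0.55)(-0.10) − (-0.25)(-0.35)] = 0.1425
  C_31 = (-0.25)(-0.10) − (-0.20)(0.55) = 0.1350
  C_32 = −[(0.55)(-0.10) − (-0.20)(-0.05)] = 0.0650
  C_33 = (0.55)(0.55) − (-0.25)(-0.05) = 0.2900
det(I−A) = Σ_j (I−A)_1j·C_1j = (0.55)(0.4300) + (-0.25)(0.0750) + (-0.20)(0.1975) = 0.17825
adj(I−A) = Cᵀ =
  [ 0.4300   0.2200   0.1350]
  [ 0.0750   0.3700   0.0650]
  [ 0.1975   0.1425   0.2900]
(I − A)⁻¹ = adj(I−A) / det(I−A) ≈
  [   2.4123     1.2342     0.7574]
  [   0.4208     2.0757     0.3647]
  [   1.1080     0.7994     1.6269]
x = (I − A)⁻¹ d = adj(I−A)·d / det(I−A), with det(I−A) = 0.17825:
  x_1 = (0.4300·575 + 0.2200·300 + 0.1350·375) / 0.17825 = 363.875 / 0.17825 ≈ 2041.37
  x_2 = (0.0750·575 + 0.3700·300 + 0.0650·375) / 0.17825 = 178.50 / 0.17825 ≈ 1001.40
  x_3 = (0.1975·575 + 0.1425·300 + 0.2900·375) / 0.17825 = 265.0625 / 0.17825 ≈ 1487.03

x_2 = 1001.40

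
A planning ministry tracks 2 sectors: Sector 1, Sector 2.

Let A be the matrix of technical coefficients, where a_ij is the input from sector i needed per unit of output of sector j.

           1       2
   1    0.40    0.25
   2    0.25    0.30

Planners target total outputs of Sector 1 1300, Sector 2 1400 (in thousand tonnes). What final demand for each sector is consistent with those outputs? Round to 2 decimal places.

d_1 = 430.00, d_2 = 655.00

I − A =
  [   0.60    -0.25]
  [  -0.25     0.70]
d = (I − A) x:
  d_1 = (+0.60)·1300 + (-0.25)·1400 = 430.00
  d_2 = (-0.25)·1300 + (+0.70)·1400 = 655.00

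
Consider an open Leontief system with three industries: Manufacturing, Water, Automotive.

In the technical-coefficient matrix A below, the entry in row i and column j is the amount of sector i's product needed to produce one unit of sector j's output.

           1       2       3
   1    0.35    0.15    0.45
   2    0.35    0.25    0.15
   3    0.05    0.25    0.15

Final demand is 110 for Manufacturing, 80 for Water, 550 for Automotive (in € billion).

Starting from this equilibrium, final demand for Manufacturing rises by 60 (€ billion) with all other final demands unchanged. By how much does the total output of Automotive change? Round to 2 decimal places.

I − A =
  [   0.65    -0.15    -0.45]
  [  -0.35     0.75    -0.15]
  [  -0.05    -0.25     0.85]
Cofactors of I−A, C_ij = (−1)^(i+j)·(minor ij) (rows/columns in the sector order above):
  C_11 = (0.75)(0.85) − (-0.15)(-0.25) = 0.6000
  C_12 = −[(-0.35)(0.85) − (-0.15)(-0.05)] = 0.3050
  C_13 = (-0.35)(-0.25) − (0.75)(-0.05) = 0.1250
  C_21 = −[(-0.15)(0.85) − (-0.45)(-0.25)] = 0.2400
  C_22 = (0.65)(0.85) − (-0.45)(-0.05) = 0.5300
  C_23 = −[(0.65)(-0.25) − (-0.15)(-0.05)] = 0.1700
  C_31 = (-0.15)(-0.15) − (-0.45)(0.75) = 0.3600
  C_32 = −[(0.65)(-0.15) − (-0.45)(-0.35)] = 0.2550
  C_33 = (0.65)(0.75) − (-0.15)(-0.35) = 0.4350
det(I−A) = Σ_j (I−A)_1j·C_1j = (0.65)(0.6000) + (-0.15)(0.3050) + (-0.45)(0.1250) = 0.2880
adj(I−A) = Cᵀ =
  [ 0.6000   0.2400   0.3600]
  [ 0.3050   0.5300   0.2550]
  [ 0.1250   0.1700   0.4350]
(I − A)⁻¹ = adj(I−A) / det(I−A) ≈
  [   2.0833     0.8333     1.2500]
  [   1.0590     1.8403     0.8854]
  [   0.4340     0.5903     1.5104]
Δx = (I − A)⁻¹ Δd with Δd having +60 in the Manufacturing component and 0 elsewhere.
So Δx_3 = L_31 · (+60), where L_31 = adj(I−A)_31 / det(I−A) = 0.1250 / 0.2880.
Δx_3 = 0.1250 × (+60) / 0.2880 = 7.50 / 0.2880 ≈ 26.04.

Δx_3 = 26.04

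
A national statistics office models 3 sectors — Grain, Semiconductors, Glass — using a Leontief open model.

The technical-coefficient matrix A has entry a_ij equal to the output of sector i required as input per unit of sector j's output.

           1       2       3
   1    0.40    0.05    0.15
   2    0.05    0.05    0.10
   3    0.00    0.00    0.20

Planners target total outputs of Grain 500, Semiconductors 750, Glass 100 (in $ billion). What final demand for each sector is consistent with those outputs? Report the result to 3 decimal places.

I − A =
  [   0.60    -0.05    -0.15]
  [  -0.05     0.95    -0.10]
  [   0.00     0.00     0.80]
d = (I − A) x:
  d_1 = (+0.60)·500 + (-0.05)·750 + (-0.15)·100 = 247.500
  d_2 = (-0.05)·500 + (+0.95)·750 + (-0.10)·100 = 677.500
  d_3 = (+0.00)·500 + (+0.00)·750 + (+0.80)·100 = 80.000

d_1 = 247.500, d_2 = 677.500, d_3 = 80.000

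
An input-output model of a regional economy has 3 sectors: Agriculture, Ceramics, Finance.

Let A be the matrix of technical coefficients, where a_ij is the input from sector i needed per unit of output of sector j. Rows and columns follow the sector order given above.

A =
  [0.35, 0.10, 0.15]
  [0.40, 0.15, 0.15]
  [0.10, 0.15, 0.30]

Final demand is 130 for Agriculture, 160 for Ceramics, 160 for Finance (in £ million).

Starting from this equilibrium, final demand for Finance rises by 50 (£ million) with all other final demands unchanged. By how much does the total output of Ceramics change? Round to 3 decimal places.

Δx_2 = 24.542

I − A =
  [   0.65    -0.10    -0.15]
  [  -0.40     0.85    -0.15]
  [  -0.10    -0.15     0.70]
Cofactors of I−A, C_ij = (−1)^(i+j)·(minor ij) (rows/columns in the sector order above):
  C_11 = (0.85)(0.70) − (-0.15)(-0.15) = 0.5725
  C_12 = −[(-0.40)(0.70) − (-0.15)(-0.10)] = 0.2950
  C_13 = (-0.40)(-0.15) − (0.85)(-0.10) = 0.1450
  C_21 = −[(-0.10)(0.70) − (-0.15)(-0.15)] = 0.0925
  C_22 = (0.65)(0.70) − (-0.15)(-0.10) = 0.4400
  C_23 = −[(0.65)(-0.15) − (-0.10)(-0.10)] = 0.1075
  C_31 = (-0.10)(-0.15) − (-0.15)(0.85) = 0.1425
  C_32 = −[(0.65)(-0.15) − (-0.15)(-0.40)] = 0.1575
  C_33 = (0.65)(0.85) − (-0.10)(-0.40) = 0.5125
det(I−A) = Σ_j (I−A)_1j·C_1j = (0.65)(0.5725) + (-0.10)(0.2950) + (-0.15)(0.1450) = 0.320875
adj(I−A) = Cᵀ =
  [ 0.5725   0.0925   0.1425]
  [ 0.2950   0.4400   0.1575]
  [ 0.1450   0.1075   0.5125]
(I − A)⁻¹ = adj(I−A) / det(I−A) ≈
  [   1.7842     0.2883     0.4441]
  [   0.9194     1.3713     0.4908]
  [   0.4519     0.3350     1.5972]
Δx = (I − A)⁻¹ Δd with Δd having +50 in the Finance component and 0 elsewhere.
So Δx_2 = L_23 · (+50), where L_23 = adj(I−A)_23 / det(I−A) = 0.1575 / 0.320875.
Δx_2 = 0.1575 × (+50) / 0.320875 = 7.875 / 0.320875 ≈ 24.542.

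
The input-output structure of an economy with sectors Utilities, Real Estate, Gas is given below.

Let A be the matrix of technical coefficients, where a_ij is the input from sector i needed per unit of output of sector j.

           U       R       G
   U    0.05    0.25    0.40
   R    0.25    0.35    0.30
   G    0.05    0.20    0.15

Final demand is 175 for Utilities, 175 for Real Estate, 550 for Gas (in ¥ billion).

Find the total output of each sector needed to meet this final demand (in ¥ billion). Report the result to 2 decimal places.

I − A =
  [   0.95    -0.25    -0.40]
  [  -0.25     0.65    -0.30]
  [  -0.05    -0.20     0.85]
Cofactors of I−A, C_ij = (−1)^(i+j)·(minor ij) (rows/columns in the sector order above):
  C_11 = (0.65)(0.85) − (-0.30)(-0.20) = 0.4925
  C_12 = −[(-0.25)(0.85) − (-0.30)(-0.05)] = 0.2275
  C_13 = (-0.25)(-0.20) − (0.65)(-0.05) = 0.0825
  C_21 = −[(-0.25)(0.85) − (-0.40)(-0.20)] = 0.2925
  C_22 = (0.95)(0.85) − (-0.40)(-0.05) = 0.7875
  C_23 = −[(0.95)(-0.20) − (-0.25)(-0.05)] = 0.2025
  C_31 = (-0.25)(-0.30) − (-0.40)(0.65) = 0.3350
  C_32 = −[(0.95)(-0.30) − (-0.40)(-0.25)] = 0.3850
  C_33 = (0.95)(0.65) − (-0.25)(-0.25) = 0.5550
det(I−A) = Σ_j (I−A)_1j·C_1j = (0.95)(0.4925) + (-0.25)(0.2275) + (-0.40)(0.0825) = 0.3780
adj(I−A) = Cᵀ =
  [ 0.4925   0.2925   0.3350]
  [ 0.2275   0.7875   0.3850]
  [ 0.0825   0.2025   0.5550]
(I − A)⁻¹ = adj(I−A) / det(I−A) ≈
  [   1.3029     0.7738     0.8862]
  [   0.6019     2.0833     1.0185]
  [   0.2183     0.5357     1.4683]
x = (I − A)⁻¹ d = adj(I−A)·d / det(I−A), with det(I−A) = 0.3780:
  x_U = (0.4925·175 + 0.2925·175 + 0.3350·550) / 0.3780 = 321.625 / 0.3780 ≈ 850.86
  x_R = (0.2275·175 + 0.7875·175 + 0.3850·550) / 0.3780 = 389.375 / 0.3780 ≈ 1030.09
  x_G = (0.0825·175 + 0.2025·175 + 0.5550·550) / 0.3780 = 355.125 / 0.3780 ≈ 939.48

x_U = 850.86, x_R = 1030.09, x_G = 939.48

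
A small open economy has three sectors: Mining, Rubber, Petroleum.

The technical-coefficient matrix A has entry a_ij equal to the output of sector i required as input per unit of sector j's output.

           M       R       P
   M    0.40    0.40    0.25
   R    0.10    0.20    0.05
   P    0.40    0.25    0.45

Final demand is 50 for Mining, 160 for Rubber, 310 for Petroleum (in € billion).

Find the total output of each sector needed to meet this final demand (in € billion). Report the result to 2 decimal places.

I − A =
  [   0.60    -0.40    -0.25]
  [  -0.10     0.80    -0.05]
  [  -0.40    -0.25     0.55]
Cofactors of I−A, C_ij = (−1)^(i+j)·(minor ij) (rows/columns in the sector order above):
  C_11 = (0.80)(0.55) − (-0.05)(-0.25) = 0.4275
  C_12 = −[(-0.10)(0.55) − (-0.05)(-0.40)] = 0.0750
  C_13 = (-0.10)(-0.25) − (0.80)(-0.40) = 0.3450
  C_21 = −[(-0.40)(0.55) − (-0.25)(-0.25)] = 0.2825
  C_22 = (0.60)(0.55) − (-0.25)(-0.40) = 0.2300
  C_23 = −[(0.60)(-0.25) − (-0.40)(-0.40)] = 0.3100
  C_31 = (-0.40)(-0.05) − (-0.25)(0.80) = 0.2200
  C_32 = −[(0.60)(-0.05) − (-0.25)(-0.10)] = 0.0550
  C_33 = (0.60)(0.80) − (-0.40)(-0.10) = 0.4400
det(I−A) = Σ_j (I−A)_1j·C_1j = (0.60)(0.4275) + (-0.40)(0.0750) + (-0.25)(0.3450) = 0.14025
adj(I−A) = Cᵀ =
  [ 0.4275   0.2825   0.2200]
  [ 0.0750   0.2300   0.0550]
  [ 0.3450   0.3100   0.4400]
(I − A)⁻¹ = adj(I−A) / det(I−A) ≈
  [   3.0481     2.0143     1.5686]
  [   0.5348     1.6399     0.3922]
  [   2.4599     2.2103     3.1373]
x = (I − A)⁻¹ d = adj(I−A)·d / det(I−A), with det(I−A) = 0.14025:
  x_M = (0.4275·50 + 0.2825·160 + 0.2200·310) / 0.14025 = 134.775 / 0.14025 ≈ 960.96
  x_R = (0.0750·50 + 0.2300·160 + 0.0550·310) / 0.14025 = 57.60 / 0.14025 ≈ 410.70
  x_P = (0.3450·50 + 0.3100·160 + 0.4400·310) / 0.14025 = 203.25 / 0.14025 ≈ 1449.20

x_M = 960.96, x_R = 410.70, x_P = 1449.20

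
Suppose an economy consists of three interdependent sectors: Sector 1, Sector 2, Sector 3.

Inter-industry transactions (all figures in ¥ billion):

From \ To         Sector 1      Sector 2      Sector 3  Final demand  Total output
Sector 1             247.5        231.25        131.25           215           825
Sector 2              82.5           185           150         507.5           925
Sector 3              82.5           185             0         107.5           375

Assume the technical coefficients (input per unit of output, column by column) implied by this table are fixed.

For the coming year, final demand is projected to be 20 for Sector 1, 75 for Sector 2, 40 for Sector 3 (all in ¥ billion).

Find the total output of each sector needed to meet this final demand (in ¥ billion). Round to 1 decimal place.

Technical coefficients a_ij = z_ij / X_j:
  a_11 = 247.5/825 = 0.30, a_21 = 82.5/825 = 0.10, a_31 = 82.5/825 = 0.10
  a_12 = 231.25/925 = 0.25, a_22 = 185/925 = 0.20, a_32 = 185/925 = 0.20
  a_13 = 131.25/375 = 0.35, a_23 = 150/375 = 0.40, a_33 = 0/375 = 0.00
I − A =
  [   0.70    -0.25    -0.35]
  [  -0.10     0.80    -0.40]
  [  -0.10    -0.20     1.00]
Cofactors of I−A, C_ij = (−1)^(i+j)·(minor ij) (rows/columns in the sector order above):
  C_11 = (0.80)(1.00) − (-0.40)(-0.20) = 0.7200
  C_12 = −[(-0.10)(1.00) − (-0.40)(-0.10)] = 0.1400
  C_13 = (-0.10)(-0.20) − (0.80)(-0.10) = 0.1000
  C_21 = −[(-0.25)(1.00) − (-0.35)(-0.20)] = 0.3200
  C_22 = (0.70)(1.00) − (-0.35)(-0.10) = 0.6650
  C_23 = −[(0.70)(-0.20) − (-0.25)(-0.10)] = 0.1650
  C_31 = (-0.25)(-0.40) − (-0.35)(0.80) = 0.3800
  C_32 = −[(0.70)(-0.40) − (-0.35)(-0.10)] = 0.3150
  C_33 = (0.70)(0.80) − (-0.25)(-0.10) = 0.5350
det(I−A) = Σ_j (I−A)_1j·C_1j = (0.70)(0.7200) + (-0.25)(0.1400) + (-0.35)(0.1000) = 0.4340
adj(I−A) = Cᵀ =
  [ 0.7200   0.3200   0.3800]
  [ 0.1400   0.6650   0.3150]
  [ 0.1000   0.1650   0.5350]
(I − A)⁻¹ = adj(I−A) / det(I−A) ≈
  [   1.6590     0.7373     0.8756]
  [   0.3226     1.5323     0.7258]
  [   0.2304     0.3802     1.2327]
x = (I − A)⁻¹ d = adj(I−A)·d / det(I−A), with det(I−A) = 0.4340:
  x_1 = (0.7200·20 + 0.3200·75 + 0.3800·40) / 0.4340 = 53.60 / 0.4340 ≈ 123.5
  x_2 = (0.1400·20 + 0.6650·75 + 0.3150·40) / 0.4340 = 65.275 / 0.4340 ≈ 150.4
  x_3 = (0.1000·20 + 0.1650·75 + 0.5350·40) / 0.4340 = 35.775 / 0.4340 ≈ 82.4

x_1 = 123.5, x_2 = 150.4, x_3 = 82.4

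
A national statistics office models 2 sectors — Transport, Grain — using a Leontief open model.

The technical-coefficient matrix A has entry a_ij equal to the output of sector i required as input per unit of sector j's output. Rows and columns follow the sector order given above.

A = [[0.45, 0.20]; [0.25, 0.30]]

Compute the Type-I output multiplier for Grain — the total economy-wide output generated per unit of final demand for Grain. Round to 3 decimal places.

I − A =
  [   0.55    -0.20]
  [  -0.25     0.70]
det(I−A) = (0.55)(0.70) − (-0.20)(-0.25) = 0.3350
adj(I−A) = [[0.70, 0.20], [0.25, 0.55]]
(I − A)⁻¹ = adj(I−A) / det(I−A) ≈
  [   2.0896     0.5970]
  [   0.7463     1.6418]
The output multiplier for sector j is the column-j sum of the Leontief inverse (I − A)⁻¹ = adj(I−A) / det(I−A).
Column G of adj(I−A): (0.20, 0.55); det(I−A) = 0.3350.
m_G = (0.20 + 0.55) / 0.3350 = 0.75 / 0.3350 ≈ 2.239.

m_G = 2.239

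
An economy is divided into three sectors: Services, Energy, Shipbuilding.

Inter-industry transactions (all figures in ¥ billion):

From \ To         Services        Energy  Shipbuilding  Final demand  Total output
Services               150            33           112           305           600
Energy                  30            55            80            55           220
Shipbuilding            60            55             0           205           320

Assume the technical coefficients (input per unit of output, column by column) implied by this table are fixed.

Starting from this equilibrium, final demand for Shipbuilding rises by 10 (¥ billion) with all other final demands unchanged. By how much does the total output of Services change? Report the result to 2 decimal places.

Technical coefficients a_ij = z_ij / X_j:
  a_11 = 150/600 = 0.25, a_21 = 30/600 = 0.05, a_31 = 60/600 = 0.10
  a_12 = 33/220 = 0.15, a_22 = 55/220 = 0.25, a_32 = 55/220 = 0.25
  a_13 = 112/320 = 0.35, a_23 = 80/320 = 0.25, a_33 = 0/320 = 0.00
I − A =
  [   0.75    -0.15    -0.35]
  [  -0.05     0.75    -0.25]
  [  -0.10    -0.25     1.00]
Cofactors of I−A, C_ij = (−1)^(i+j)·(minor ij) (rows/columns in the sector order above):
  C_11 = (0.75)(1.00) − (-0.25)(-0.25) = 0.6875
  C_12 = −[(-0.05)(1.00) − (-0.25)(-0.10)] = 0.0750
  C_13 = (-0.05)(-0.25) − (0.75)(-0.10) = 0.0875
  C_21 = −[(-0.15)(1.00) − (-0.35)(-0.25)] = 0.2375
  C_22 = (0.75)(1.00) − (-0.35)(-0.10) = 0.7150
  C_23 = −[(0.75)(-0.25) − (-0.15)(-0.10)] = 0.2025
  C_31 = (-0.15)(-0.25) − (-0.35)(0.75) = 0.3000
  C_32 = −[(0.75)(-0.25) − (-0.35)(-0.05)] = 0.2050
  C_33 = (0.75)(0.75) − (-0.15)(-0.05) = 0.5550
det(I−A) = Σ_j (I−A)_1j·C_1j = (0.75)(0.6875) + (-0.15)(0.0750) + (-0.35)(0.0875) = 0.47375
adj(I−A) = Cᵀ =
  [ 0.6875   0.2375   0.3000]
  [ 0.0750   0.7150   0.2050]
  [ 0.0875   0.2025   0.5550]
(I − A)⁻¹ = adj(I−A) / det(I−A) ≈
  [   1.4512     0.5013     0.6332]
  [   0.1583     1.5092     0.4327]
  [   0.1847     0.4274     1.1715]
Δx = (I − A)⁻¹ Δd with Δd having +10 in the Shipbuilding component and 0 elsewhere.
So Δx_1 = L_13 · (+10), where L_13 = adj(I−A)_13 / det(I−A) = 0.3000 / 0.47375.
Δx_1 = 0.3000 × (+10) / 0.47375 = 3.00 / 0.47375 ≈ 6.33.

Δx_1 = 6.33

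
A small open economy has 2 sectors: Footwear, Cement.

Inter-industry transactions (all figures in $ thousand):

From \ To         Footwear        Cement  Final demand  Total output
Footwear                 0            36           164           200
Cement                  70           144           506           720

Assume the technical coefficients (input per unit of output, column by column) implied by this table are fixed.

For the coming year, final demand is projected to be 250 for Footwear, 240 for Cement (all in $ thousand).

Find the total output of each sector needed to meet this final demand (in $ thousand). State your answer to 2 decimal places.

Technical coefficients a_ij = z_ij / X_j:
  a_11 = 0/200 = 0.00, a_21 = 70/200 = 0.35
  a_12 = 36/720 = 0.05, a_22 = 144/720 = 0.20
I − A =
  [   1.00    -0.05]
  [  -0.35     0.80]
det(I−A) = (1.00)(0.80) − (-0.05)(-0.35) = 0.7825
adj(I−A) = [[0.80, 0.05], [0.35, 1.00]]
(I − A)⁻¹ = adj(I−A) / det(I−A) ≈
  [   1.0224     0.0639]
  [   0.4473     1.2780]
x = (I − A)⁻¹ d = adj(I−A)·d / det(I−A), with det(I−A) = 0.7825:
  x_1 = (0.80·250 + 0.05·240) / 0.7825 = 212.00 / 0.7825 ≈ 270.93
  x_2 = (0.35·250 + 1.00·240) / 0.7825 = 327.50 / 0.7825 ≈ 418.53

x_1 = 270.93, x_2 = 418.53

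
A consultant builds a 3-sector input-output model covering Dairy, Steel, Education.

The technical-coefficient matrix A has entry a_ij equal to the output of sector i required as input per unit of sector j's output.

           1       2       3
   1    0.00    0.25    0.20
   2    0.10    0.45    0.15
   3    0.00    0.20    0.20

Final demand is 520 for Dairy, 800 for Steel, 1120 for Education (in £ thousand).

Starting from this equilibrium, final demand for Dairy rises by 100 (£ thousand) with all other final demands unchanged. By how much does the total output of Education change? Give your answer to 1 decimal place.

I − A =
  [   1.00    -0.25    -0.20]
  [  -0.10     0.55    -0.15]
  [   0.00    -0.20     0.80]
Cofactors of I−A, C_ij = (−1)^(i+j)·(minor ij) (rows/columns in the sector order above):
  C_11 = (0.55)(0.80) − (-0.15)(-0.20) = 0.4100
  C_12 = −[(-0.10)(0.80) − (-0.15)(0.00)] = 0.0800
  C_13 = (-0.10)(-0.20) − (0.55)(0.00) = 0.0200
  C_21 = −[(-0.25)(0.80) − (-0.20)(-0.20)] = 0.2400
  C_22 = (1.00)(0.80) − (-0.20)(0.00) = 0.8000
  C_23 = −[(1.00)(-0.20) − (-0.25)(0.00)] = 0.2000
  C_31 = (-0.25)(-0.15) − (-0.20)(0.55) = 0.1475
  C_32 = −[(1.00)(-0.15) − (-0.20)(-0.10)] = 0.1700
  C_33 = (1.00)(0.55) − (-0.25)(-0.10) = 0.5250
det(I−A) = Σ_j (I−A)_1j·C_1j = (1.00)(0.4100) + (-0.25)(0.0800) + (-0.20)(0.0200) = 0.3860
adj(I−A) = Cᵀ =
  [ 0.4100   0.2400   0.1475]
  [ 0.0800   0.8000   0.1700]
  [ 0.0200   0.2000   0.5250]
(I − A)⁻¹ = adj(I−A) / det(I−A) ≈
  [   1.0622     0.6218     0.3821]
  [   0.2073     2.0725     0.4404]
  [   0.0518     0.5181     1.3601]
Δx = (I − A)⁻¹ Δd with Δd having +100 in the Dairy component and 0 elsewhere.
So Δx_3 = L_31 · (+100), where L_31 = adj(I−A)_31 / det(I−A) = 0.0200 / 0.3860.
Δx_3 = 0.0200 × (+100) / 0.3860 = 2.00 / 0.3860 ≈ 5.2.

Δx_3 = 5.2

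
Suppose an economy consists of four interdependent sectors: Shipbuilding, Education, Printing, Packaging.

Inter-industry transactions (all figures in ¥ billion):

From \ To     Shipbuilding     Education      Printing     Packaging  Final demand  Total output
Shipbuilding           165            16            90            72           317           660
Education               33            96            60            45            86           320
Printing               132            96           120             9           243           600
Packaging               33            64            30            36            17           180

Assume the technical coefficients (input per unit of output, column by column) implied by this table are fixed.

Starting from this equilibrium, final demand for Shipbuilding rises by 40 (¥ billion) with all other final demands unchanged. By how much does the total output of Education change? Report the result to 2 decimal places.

Technical coefficients a_ij = z_ij / X_j:
  a_11 = 165/660 = 0.25, a_21 = 33/660 = 0.05, a_31 = 132/660 = 0.20, a_41 = 33/660 = 0.05
  a_12 = 16/320 = 0.05, a_22 = 96/320 = 0.30, a_32 = 96/320 = 0.30, a_42 = 64/320 = 0.20
  a_13 = 90/600 = 0.15, a_23 = 60/600 = 0.10, a_33 = 120/600 = 0.20, a_43 = 30/600 = 0.05
  a_14 = 72/180 = 0.40, a_24 = 45/180 = 0.25, a_34 = 9/180 = 0.05, a_44 = 36/180 = 0.20
I − A =
  [   0.75    -0.05    -0.15    -0.40]
  [  -0.05     0.70    -0.10    -0.25]
  [  -0.20    -0.30     0.80    -0.05]
  [  -0.05    -0.20    -0.05     0.80]
Compute the cofactors C_ij = (−1)^(i+j)·(3×3 minor ij) of I−A; the adjugate is their transpose:
adj(I−A) = Cᵀ =
  [ 0.377500   0.139375   0.103125   0.238750]
  [ 0.060625   0.433750   0.076250   0.170625]
  [ 0.120000   0.205625   0.361875   0.146875]
  [ 0.046250   0.130000   0.048125   0.371250]
det(I−A) = Σ_j (I−A)_1j·C_1j = (0.75)(0.377500) + (-0.05)(0.060625) + (-0.15)(0.120000) + (-0.40)(0.046250) = 0.24359375
(I − A)⁻¹ = adj(I−A) / det(I−A) ≈
  [   1.5497     0.5722     0.4233     0.9801]
  [   0.2489     1.7806     0.3130     0.7004]
  [   0.4926     0.8441     1.4856     0.6030]
  [   0.1899     0.5337     0.1976     1.5241]
Δx = (I − A)⁻¹ Δd with Δd having +40 in the Shipbuilding component and 0 elsewhere.
So Δx_2 = L_21 · (+40), where L_21 = adj(I−A)_21 / det(I−A) = 0.060625 / 0.24359375.
Δx_2 = 0.060625 × (+40) / 0.24359375 = 2.425 / 0.24359375 ≈ 9.96.

Δx_2 = 9.96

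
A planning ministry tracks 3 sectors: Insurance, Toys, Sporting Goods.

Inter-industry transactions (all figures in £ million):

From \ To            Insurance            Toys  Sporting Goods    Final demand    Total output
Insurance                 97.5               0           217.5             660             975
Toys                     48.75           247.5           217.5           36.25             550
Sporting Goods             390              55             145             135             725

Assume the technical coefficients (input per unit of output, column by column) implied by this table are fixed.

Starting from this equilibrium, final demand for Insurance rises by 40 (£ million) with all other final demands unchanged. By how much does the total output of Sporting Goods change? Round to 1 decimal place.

Technical coefficients a_ij = z_ij / X_j:
  a_11 = 97.5/975 = 0.10, a_21 = 48.75/975 = 0.05, a_31 = 390/975 = 0.40
  a_12 = 0/550 = 0.00, a_22 = 247.5/550 = 0.45, a_32 = 55/550 = 0.10
  a_13 = 217.5/725 = 0.30, a_23 = 217.5/725 = 0.30, a_33 = 145/725 = 0.20
I − A =
  [   0.90     0.00    -0.30]
  [  -0.05     0.55    -0.30]
  [  -0.40    -0.10     0.80]
Cofactors of I−A, C_ij = (−1)^(i+j)·(minor ij) (rows/columns in the sector order above):
  C_11 = (0.55)(0.80) − (-0.30)(-0.10) = 0.4100
  C_12 = −[(-0.05)(0.80) − (-0.30)(-0.40)] = 0.1600
  C_13 = (-0.05)(-0.10) − (0.55)(-0.40) = 0.2250
  C_21 = −[(0.00)(0.80) − (-0.30)(-0.10)] = 0.0300
  C_22 = (0.90)(0.80) − (-0.30)(-0.40) = 0.6000
  C_23 = −[(0.90)(-0.10) − (0.00)(-0.40)] = 0.0900
  C_31 = (0.00)(-0.30) − (-0.30)(0.55) = 0.1650
  C_32 = −[(0.90)(-0.30) − (-0.30)(-0.05)] = 0.2850
  C_33 = (0.90)(0.55) − (0.00)(-0.05) = 0.4950
det(I−A) = Σ_j (I−A)_1j·C_1j = (0.90)(0.4100) + (0.00)(0.1600) + (-0.30)(0.2250) = 0.3015
adj(I−A) = Cᵀ =
  [ 0.4100   0.0300   0.1650]
  [ 0.1600   0.6000   0.2850]
  [ 0.2250   0.0900   0.4950]
(I − A)⁻¹ = adj(I−A) / det(I−A) ≈
  [   1.3599     0.0995     0.5473]
  [   0.5307     1.9900     0.9453]
  [   0.7463     0.2985     1.6418]
Δx = (I − A)⁻¹ Δd with Δd having +40 in the Insurance component and 0 elsewhere.
So Δx_3 = L_31 · (+40), where L_31 = adj(I−A)_31 / det(I−A) = 0.2250 / 0.3015.
Δx_3 = 0.2250 × (+40) / 0.3015 = 9.00 / 0.3015 ≈ 29.9.

Δx_3 = 29.9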